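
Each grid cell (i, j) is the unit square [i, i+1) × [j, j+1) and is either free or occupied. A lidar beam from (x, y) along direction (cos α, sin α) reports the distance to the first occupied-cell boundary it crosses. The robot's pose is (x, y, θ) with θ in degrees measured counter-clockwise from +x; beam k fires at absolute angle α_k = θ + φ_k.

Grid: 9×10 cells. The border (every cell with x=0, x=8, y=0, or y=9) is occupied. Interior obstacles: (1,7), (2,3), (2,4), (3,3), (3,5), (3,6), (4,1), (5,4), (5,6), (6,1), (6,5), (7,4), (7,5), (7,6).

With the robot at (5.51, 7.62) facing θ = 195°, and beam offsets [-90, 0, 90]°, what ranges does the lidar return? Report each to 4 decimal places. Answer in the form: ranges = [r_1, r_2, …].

ranges = [1.4287, 2.3955, 0.6419]

beam 1: φ=-90°, α=105°
  cosα=-0.2588 sinα=0.9659 | (5,7) | tMaxX 1.9705 tMaxY 0.3934 | tΔX 3.8637 tΔY 1.0353
    t=0.3934 [y] (5,8)
    t=1.4287 [y] (5,9) — stop
  → r_1 = 1.4287
beam 2: φ=0°, α=195°
  cosα=-0.9659 sinα=-0.2588 | (5,7) | tMaxX 0.5280 tMaxY 2.3955 | tΔX 1.0353 tΔY 3.8637
    t=0.5280 [x] (4,7)
    t=1.5633 [x] (3,7)
    t=2.3955 [y] (3,6) — stop
  → r_2 = 2.3955
beam 3: φ=90°, α=285°
  cosα=0.2588 sinα=-0.9659 | (5,7) | tMaxX 1.8932 tMaxY 0.6419 | tΔX 3.8637 tΔY 1.0353
    t=0.6419 [y] (5,6) — stop
  → r_3 = 0.6419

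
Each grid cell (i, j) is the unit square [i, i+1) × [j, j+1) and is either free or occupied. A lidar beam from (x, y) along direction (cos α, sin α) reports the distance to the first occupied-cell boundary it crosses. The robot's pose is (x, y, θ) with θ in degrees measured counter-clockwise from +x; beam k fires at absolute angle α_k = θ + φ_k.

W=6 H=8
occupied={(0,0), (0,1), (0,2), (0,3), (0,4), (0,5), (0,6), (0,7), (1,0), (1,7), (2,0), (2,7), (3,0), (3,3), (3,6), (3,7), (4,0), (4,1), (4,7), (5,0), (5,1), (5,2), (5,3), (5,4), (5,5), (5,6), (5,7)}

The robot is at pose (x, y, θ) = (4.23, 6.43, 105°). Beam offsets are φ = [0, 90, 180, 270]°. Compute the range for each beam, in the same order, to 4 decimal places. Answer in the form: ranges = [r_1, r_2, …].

ranges = [0.5901, 0.2381, 2.9751, 0.7972]

beam 1: φ=0°, α=105°
  d=(-0.2588,0.9659)  start (4,6)  tX=0.8887 tY=0.5901  stride 1/|dx|=3.8637 1/|dy|=1.0353
    cross y-line → (4,7), t=0.5901 (wall)
  → r_1 = 0.5901
beam 2: φ=90°, α=195°
  d=(-0.9659,-0.2588)  start (4,6)  tX=0.2381 tY=1.6614  stride 1/|dx|=1.0353 1/|dy|=3.8637
    cross x-line → (3,6), t=0.2381 (wall)
  → r_2 = 0.2381
beam 3: φ=180°, α=285°
  d=(0.2588,-0.9659)  start (4,6)  tX=2.9751 tY=0.4452  stride 1/|dx|=3.8637 1/|dy|=1.0353
    cross y-line → (4,5), t=0.4452
    cross y-line → (4,4), t=1.4804
    cross y-line → (4,3), t=2.5157
    cross x-line → (5,3), t=2.9751 (wall)
  → r_3 = 2.9751
beam 4: φ=270°, α=15°
  d=(0.9659,0.2588)  start (4,6)  tX=0.7972 tY=2.2023  stride 1/|dx|=1.0353 1/|dy|=3.8637
    cross x-line → (5,6), t=0.7972 (wall)
  → r_4 = 0.7972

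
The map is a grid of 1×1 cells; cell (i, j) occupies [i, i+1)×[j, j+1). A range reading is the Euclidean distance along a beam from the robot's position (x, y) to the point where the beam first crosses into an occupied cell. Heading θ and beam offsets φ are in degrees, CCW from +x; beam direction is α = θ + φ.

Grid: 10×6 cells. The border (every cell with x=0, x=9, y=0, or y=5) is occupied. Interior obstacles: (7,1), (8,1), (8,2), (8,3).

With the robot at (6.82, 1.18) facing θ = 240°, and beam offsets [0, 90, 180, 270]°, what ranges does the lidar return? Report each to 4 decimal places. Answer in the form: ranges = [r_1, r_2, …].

beam 1: φ=0°, α=240°
  dir = (cos 240°, sin 240°) = (-0.5000, -0.8660); from cell (6,1)
  next x-line at t=1.6400, next y-line at t=0.2078; Δt_x=2.0000, Δt_y=1.1547
    y: enter (6,0) at t=0.2078 ← occupied
  → r_1 = 0.2078
beam 2: φ=90°, α=330°
  dir = (cos 330°, sin 330°) = (0.8660, -0.5000); from cell (6,1)
  next x-line at t=0.2078, next y-line at t=0.3600; Δt_x=1.1547, Δt_y=2.0000
    x: enter (7,1) at t=0.2078 ← occupied
  → r_2 = 0.2078
beam 3: φ=180°, α=60°
  dir = (cos 60°, sin 60°) = (0.5000, 0.8660); from cell (6,1)
  next x-line at t=0.3600, next y-line at t=0.9469; Δt_x=2.0000, Δt_y=1.1547
    x: enter (7,1) at t=0.3600 ← occupied
  → r_3 = 0.3600
beam 4: φ=270°, α=150°
  dir = (cos 150°, sin 150°) = (-0.8660, 0.5000); from cell (6,1)
  next x-line at t=0.9469, next y-line at t=1.6400; Δt_x=1.1547, Δt_y=2.0000
    x: enter (5,1) at t=0.9469
    y: enter (5,2) at t=1.6400
    x: enter (4,2) at t=2.1016
    x: enter (3,2) at t=3.2563
    y: enter (3,3) at t=3.6400
    x: enter (2,3) at t=4.4110
    x: enter (1,3) at t=5.5657
    y: enter (1,4) at t=5.6400
    x: enter (0,4) at t=6.7204 ← occupied
  → r_4 = 6.7204

ranges = [0.2078, 0.2078, 0.3600, 6.7204]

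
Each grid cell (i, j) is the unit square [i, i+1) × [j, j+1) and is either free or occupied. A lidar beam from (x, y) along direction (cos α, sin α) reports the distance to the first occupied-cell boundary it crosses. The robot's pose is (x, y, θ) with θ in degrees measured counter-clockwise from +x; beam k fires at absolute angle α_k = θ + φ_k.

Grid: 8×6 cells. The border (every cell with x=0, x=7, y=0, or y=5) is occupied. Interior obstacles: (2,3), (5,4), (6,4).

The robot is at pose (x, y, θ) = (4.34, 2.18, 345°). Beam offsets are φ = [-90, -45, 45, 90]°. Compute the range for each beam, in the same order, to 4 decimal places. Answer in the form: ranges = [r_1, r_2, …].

beam 1: φ=-90°, α=255°
  direction (-0.2588, -0.9659); cell (4,2); t to first gridline: x 1.3137, y 0.1863 (then +3.8637 / +1.0353)
    (4,1) via y @ 0.1863
    (4,0) via y @ 1.2216  # hit
  → r_1 = 1.2216
beam 2: φ=-45°, α=300°
  direction (0.5000, -0.8660); cell (4,2); t to first gridline: x 1.3200, y 0.2078 (then +2.0000 / +1.1547)
    (4,1) via y @ 0.2078
    (5,1) via x @ 1.3200
    (5,0) via y @ 1.3625  # hit
  → r_2 = 1.3625
beam 3: φ=45°, α=30°
  direction (0.8660, 0.5000); cell (4,2); t to first gridline: x 0.7621, y 1.6400 (then +1.1547 / +2.0000)
    (5,2) via x @ 0.7621
    (5,3) via y @ 1.6400
    (6,3) via x @ 1.9168
    (7,3) via x @ 3.0715  # hit
  → r_3 = 3.0715
beam 4: φ=90°, α=75°
  direction (0.2588, 0.9659); cell (4,2); t to first gridline: x 2.5500, y 0.8489 (then +3.8637 / +1.0353)
    (4,3) via y @ 0.8489
    (4,4) via y @ 1.8842
    (5,4) via x @ 2.5500  # hit
  → r_4 = 2.5500

ranges = [1.2216, 1.3625, 3.0715, 2.5500]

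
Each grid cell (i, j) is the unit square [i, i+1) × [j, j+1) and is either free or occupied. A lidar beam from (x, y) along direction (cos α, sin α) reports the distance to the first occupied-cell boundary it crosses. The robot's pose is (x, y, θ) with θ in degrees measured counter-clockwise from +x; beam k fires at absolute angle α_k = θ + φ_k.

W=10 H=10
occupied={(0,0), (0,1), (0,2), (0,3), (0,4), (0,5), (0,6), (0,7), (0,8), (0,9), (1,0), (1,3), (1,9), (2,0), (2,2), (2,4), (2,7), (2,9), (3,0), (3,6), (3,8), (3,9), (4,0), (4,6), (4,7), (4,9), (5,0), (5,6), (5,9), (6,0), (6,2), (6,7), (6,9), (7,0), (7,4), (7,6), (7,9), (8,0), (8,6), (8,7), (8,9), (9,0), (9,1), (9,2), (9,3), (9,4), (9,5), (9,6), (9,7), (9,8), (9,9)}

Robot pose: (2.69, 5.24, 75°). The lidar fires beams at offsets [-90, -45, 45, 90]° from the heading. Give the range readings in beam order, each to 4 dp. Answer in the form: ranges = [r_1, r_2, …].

beam 1: φ=-90°, α=345°
  direction (0.9659, -0.2588); cell (2,5); t to first gridline: x 0.3209, y 0.9273 (then +1.0353 / +3.8637)
    (3,5) via x @ 0.3209
    (3,4) via y @ 0.9273
    (4,4) via x @ 1.3562
    (5,4) via x @ 2.3915
    (6,4) via x @ 3.4268
    (7,4) via x @ 4.4620  # hit
  → r_1 = 4.4620
beam 2: φ=-45°, α=30°
  direction (0.8660, 0.5000); cell (2,5); t to first gridline: x 0.3580, y 1.5200 (then +1.1547 / +2.0000)
    (3,5) via x @ 0.3580
    (4,5) via x @ 1.5127
    (4,6) via y @ 1.5200  # hit
  → r_2 = 1.5200
beam 3: φ=45°, α=120°
  direction (-0.5000, 0.8660); cell (2,5); t to first gridline: x 1.3800, y 0.8776 (then +2.0000 / +1.1547)
    (2,6) via y @ 0.8776
    (1,6) via x @ 1.3800
    (1,7) via y @ 2.0323
    (1,8) via y @ 3.1870
    (0,8) via x @ 3.3800  # hit
  → r_3 = 3.3800
beam 4: φ=90°, α=165°
  direction (-0.9659, 0.2588); cell (2,5); t to first gridline: x 0.7143, y 2.9364 (then +1.0353 / +3.8637)
    (1,5) via x @ 0.7143
    (0,5) via x @ 1.7496  # hit
  → r_4 = 1.7496

ranges = [4.4620, 1.5200, 3.3800, 1.7496]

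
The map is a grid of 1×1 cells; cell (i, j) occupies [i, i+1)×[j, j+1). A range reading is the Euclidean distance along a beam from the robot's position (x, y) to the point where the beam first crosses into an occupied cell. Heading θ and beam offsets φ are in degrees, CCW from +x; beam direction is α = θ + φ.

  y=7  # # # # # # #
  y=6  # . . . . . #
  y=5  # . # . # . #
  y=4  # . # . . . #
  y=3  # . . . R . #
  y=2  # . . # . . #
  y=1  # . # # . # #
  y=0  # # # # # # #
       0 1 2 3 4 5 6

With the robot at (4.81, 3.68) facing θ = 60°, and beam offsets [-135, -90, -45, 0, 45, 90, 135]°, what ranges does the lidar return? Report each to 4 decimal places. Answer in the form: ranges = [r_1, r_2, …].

beam 1: φ=-135°, α=285°
  dir = (cos 285°, sin 285°) = (0.2588, -0.9659); from cell (4,3)
  next x-line at t=0.7341, next y-line at t=0.7040; Δt_x=3.8637, Δt_y=1.0353
    y: enter (4,2) at t=0.7040
    x: enter (5,2) at t=0.7341
    y: enter (5,1) at t=1.7393 ← occupied
  → r_1 = 1.7393
beam 2: φ=-90°, α=330°
  dir = (cos 330°, sin 330°) = (0.8660, -0.5000); from cell (4,3)
  next x-line at t=0.2194, next y-line at t=1.3600; Δt_x=1.1547, Δt_y=2.0000
    x: enter (5,3) at t=0.2194
    y: enter (5,2) at t=1.3600
    x: enter (6,2) at t=1.3741 ← occupied
  → r_2 = 1.3741
beam 3: φ=-45°, α=15°
  dir = (cos 15°, sin 15°) = (0.9659, 0.2588); from cell (4,3)
  next x-line at t=0.1967, next y-line at t=1.2364; Δt_x=1.0353, Δt_y=3.8637
    x: enter (5,3) at t=0.1967
    x: enter (6,3) at t=1.2320 ← occupied
  → r_3 = 1.2320
beam 4: φ=0°, α=60°
  dir = (cos 60°, sin 60°) = (0.5000, 0.8660); from cell (4,3)
  next x-line at t=0.3800, next y-line at t=0.3695; Δt_x=2.0000, Δt_y=1.1547
    y: enter (4,4) at t=0.3695
    x: enter (5,4) at t=0.3800
    y: enter (5,5) at t=1.5242
    x: enter (6,5) at t=2.3800 ← occupied
  → r_4 = 2.3800
beam 5: φ=45°, α=105°
  dir = (cos 105°, sin 105°) = (-0.2588, 0.9659); from cell (4,3)
  next x-line at t=3.1296, next y-line at t=0.3313; Δt_x=3.8637, Δt_y=1.0353
    y: enter (4,4) at t=0.3313
    y: enter (4,5) at t=1.3666 ← occupied
  → r_5 = 1.3666
beam 6: φ=90°, α=150°
  dir = (cos 150°, sin 150°) = (-0.8660, 0.5000); from cell (4,3)
  next x-line at t=0.9353, next y-line at t=0.6400; Δt_x=1.1547, Δt_y=2.0000
    y: enter (4,4) at t=0.6400
    x: enter (3,4) at t=0.9353
    x: enter (2,4) at t=2.0900 ← occupied
  → r_6 = 2.0900
beam 7: φ=135°, α=195°
  dir = (cos 195°, sin 195°) = (-0.9659, -0.2588); from cell (4,3)
  next x-line at t=0.8386, next y-line at t=2.6273; Δt_x=1.0353, Δt_y=3.8637
    x: enter (3,3) at t=0.8386
    x: enter (2,3) at t=1.8738
    y: enter (2,2) at t=2.6273
    x: enter (1,2) at t=2.9091
    x: enter (0,2) at t=3.9444 ← occupied
  → r_7 = 3.9444

ranges = [1.7393, 1.3741, 1.2320, 2.3800, 1.3666, 2.0900, 3.9444]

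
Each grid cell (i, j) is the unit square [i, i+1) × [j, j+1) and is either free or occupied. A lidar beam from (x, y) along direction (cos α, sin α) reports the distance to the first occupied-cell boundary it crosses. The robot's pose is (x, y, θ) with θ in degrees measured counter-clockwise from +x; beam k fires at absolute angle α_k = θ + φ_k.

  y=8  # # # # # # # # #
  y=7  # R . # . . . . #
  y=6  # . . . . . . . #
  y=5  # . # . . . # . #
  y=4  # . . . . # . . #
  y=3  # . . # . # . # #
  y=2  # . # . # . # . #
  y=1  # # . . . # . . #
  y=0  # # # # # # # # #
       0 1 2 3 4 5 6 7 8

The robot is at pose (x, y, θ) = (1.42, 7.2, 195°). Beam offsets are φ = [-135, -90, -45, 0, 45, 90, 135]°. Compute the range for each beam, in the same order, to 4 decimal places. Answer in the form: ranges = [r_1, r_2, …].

ranges = [0.9238, 0.8282, 0.4850, 0.4348, 0.8400, 2.2409, 4.4000]

beam 1: φ=-135°, α=60°
  cosα=0.5000 sinα=0.8660 | (1,7) | tMaxX 1.1600 tMaxY 0.9238 | tΔX 2.0000 tΔY 1.1547
    t=0.9238 [y] (1,8) — stop
  → r_1 = 0.9238
beam 2: φ=-90°, α=105°
  cosα=-0.2588 sinα=0.9659 | (1,7) | tMaxX 1.6228 tMaxY 0.8282 | tΔX 3.8637 tΔY 1.0353
    t=0.8282 [y] (1,8) — stop
  → r_2 = 0.8282
beam 3: φ=-45°, α=150°
  cosα=-0.8660 sinα=0.5000 | (1,7) | tMaxX 0.4850 tMaxY 1.6000 | tΔX 1.1547 tΔY 2.0000
    t=0.4850 [x] (0,7) — stop
  → r_3 = 0.4850
beam 4: φ=0°, α=195°
  cosα=-0.9659 sinα=-0.2588 | (1,7) | tMaxX 0.4348 tMaxY 0.7727 | tΔX 1.0353 tΔY 3.8637
    t=0.4348 [x] (0,7) — stop
  → r_4 = 0.4348
beam 5: φ=45°, α=240°
  cosα=-0.5000 sinα=-0.8660 | (1,7) | tMaxX 0.8400 tMaxY 0.2309 | tΔX 2.0000 tΔY 1.1547
    t=0.2309 [y] (1,6)
    t=0.8400 [x] (0,6) — stop
  → r_5 = 0.8400
beam 6: φ=90°, α=285°
  cosα=0.2588 sinα=-0.9659 | (1,7) | tMaxX 2.2409 tMaxY 0.2071 | tΔX 3.8637 tΔY 1.0353
    t=0.2071 [y] (1,6)
    t=1.2423 [y] (1,5)
    t=2.2409 [x] (2,5) — stop
  → r_6 = 2.2409
beam 7: φ=135°, α=330°
  cosα=0.8660 sinα=-0.5000 | (1,7) | tMaxX 0.6697 tMaxY 0.4000 | tΔX 1.1547 tΔY 2.0000
    t=0.4000 [y] (1,6)
    t=0.6697 [x] (2,6)
    t=1.8244 [x] (3,6)
    t=2.4000 [y] (3,5)
    t=2.9791 [x] (4,5)
    t=4.1338 [x] (5,5)
    t=4.4000 [y] (5,4) — stop
  → r_7 = 4.4000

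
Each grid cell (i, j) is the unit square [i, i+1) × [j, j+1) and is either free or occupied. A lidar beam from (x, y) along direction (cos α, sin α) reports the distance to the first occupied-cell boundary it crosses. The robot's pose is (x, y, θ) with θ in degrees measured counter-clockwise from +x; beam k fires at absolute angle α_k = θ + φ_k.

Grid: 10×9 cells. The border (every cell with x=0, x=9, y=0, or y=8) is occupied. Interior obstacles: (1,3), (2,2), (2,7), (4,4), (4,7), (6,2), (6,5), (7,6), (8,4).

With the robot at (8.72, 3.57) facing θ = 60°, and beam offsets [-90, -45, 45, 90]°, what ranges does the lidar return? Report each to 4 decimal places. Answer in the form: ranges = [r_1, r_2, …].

beam 1: φ=-90°, α=330°
  cosα=0.8660 sinα=-0.5000 | (8,3) | tMaxX 0.3233 tMaxY 1.1400 | tΔX 1.1547 tΔY 2.0000
    t=0.3233 [x] (9,3) — stop
  → r_1 = 0.3233
beam 2: φ=-45°, α=15°
  cosα=0.9659 sinα=0.2588 | (8,3) | tMaxX 0.2899 tMaxY 1.6614 | tΔX 1.0353 tΔY 3.8637
    t=0.2899 [x] (9,3) — stop
  → r_2 = 0.2899
beam 3: φ=45°, α=105°
  cosα=-0.2588 sinα=0.9659 | (8,3) | tMaxX 2.7819 tMaxY 0.4452 | tΔX 3.8637 tΔY 1.0353
    t=0.4452 [y] (8,4) — stop
  → r_3 = 0.4452
beam 4: φ=90°, α=150°
  cosα=-0.8660 sinα=0.5000 | (8,3) | tMaxX 0.8314 tMaxY 0.8600 | tΔX 1.1547 tΔY 2.0000
    t=0.8314 [x] (7,3)
    t=0.8600 [y] (7,4)
    t=1.9861 [x] (6,4)
    t=2.8600 [y] (6,5) — stop
  → r_4 = 2.8600

ranges = [0.3233, 0.2899, 0.4452, 2.8600]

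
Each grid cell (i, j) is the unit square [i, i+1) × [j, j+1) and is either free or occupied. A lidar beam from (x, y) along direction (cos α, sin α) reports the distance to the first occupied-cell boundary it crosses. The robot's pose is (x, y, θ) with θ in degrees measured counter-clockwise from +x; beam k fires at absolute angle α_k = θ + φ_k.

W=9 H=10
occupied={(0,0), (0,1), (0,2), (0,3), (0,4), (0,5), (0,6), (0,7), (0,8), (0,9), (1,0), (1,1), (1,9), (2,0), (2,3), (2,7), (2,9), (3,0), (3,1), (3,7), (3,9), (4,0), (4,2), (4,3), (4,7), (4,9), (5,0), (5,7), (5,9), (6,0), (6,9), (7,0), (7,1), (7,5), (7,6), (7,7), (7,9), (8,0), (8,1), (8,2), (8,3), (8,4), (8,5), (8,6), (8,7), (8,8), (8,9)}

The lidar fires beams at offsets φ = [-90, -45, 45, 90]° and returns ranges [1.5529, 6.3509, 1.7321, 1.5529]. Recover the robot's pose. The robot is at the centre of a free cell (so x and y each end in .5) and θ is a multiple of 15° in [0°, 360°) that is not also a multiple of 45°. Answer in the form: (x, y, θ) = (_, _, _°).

(x, y, θ) = (2.5, 5.5, 15°)

The pose lattice has 43·16 = 688 candidates. Test each by forward raycasting.
  (7.5, 2.5, 285°): beam 1 = 3.6235 ≠ 1.5529 ✗
  (2.5, 8.5, 255°): beam 2 = 1.7321 ≠ 6.3509 ✗
  (4.5, 6.5, 210°): beam 1 = 0.5774 ≠ 1.5529 ✗
  (2.5, 1.5, 60°): beam 1 = 0.5774 ≠ 1.5529 ✗
  (4.5, 4.5, 30°): beam 1 = 0.5774 ≠ 1.5529 ✗
  …
  (2.5, 5.5, 15°): r_1=1.5529, r_2=6.3509, r_3=1.7321, r_4=1.5529 — all match ✓
Unique over the lattice → pose = (2.5, 5.5, 15°).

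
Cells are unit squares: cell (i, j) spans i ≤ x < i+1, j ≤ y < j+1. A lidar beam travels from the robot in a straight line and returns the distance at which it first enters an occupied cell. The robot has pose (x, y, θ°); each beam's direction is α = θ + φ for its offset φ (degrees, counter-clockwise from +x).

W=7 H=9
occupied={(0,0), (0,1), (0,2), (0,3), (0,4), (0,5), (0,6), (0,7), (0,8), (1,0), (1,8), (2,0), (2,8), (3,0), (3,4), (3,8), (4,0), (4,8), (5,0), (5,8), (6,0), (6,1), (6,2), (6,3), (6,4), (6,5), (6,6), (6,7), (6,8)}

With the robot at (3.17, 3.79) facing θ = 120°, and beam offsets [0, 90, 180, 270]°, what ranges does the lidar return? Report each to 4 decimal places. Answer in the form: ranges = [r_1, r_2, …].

beam 1: φ=0°, α=120°
  cosα=-0.5000 sinα=0.8660 | (3,3) | tMaxX 0.3400 tMaxY 0.2425 | tΔX 2.0000 tΔY 1.1547
    t=0.2425 [y] (3,4) — stop
  → r_1 = 0.2425
beam 2: φ=90°, α=210°
  cosα=-0.8660 sinα=-0.5000 | (3,3) | tMaxX 0.1963 tMaxY 1.5800 | tΔX 1.1547 tΔY 2.0000
    t=0.1963 [x] (2,3)
    t=1.3510 [x] (1,3)
    t=1.5800 [y] (1,2)
    t=2.5057 [x] (0,2) — stop
  → r_2 = 2.5057
beam 3: φ=180°, α=300°
  cosα=0.5000 sinα=-0.8660 | (3,3) | tMaxX 1.6600 tMaxY 0.9122 | tΔX 2.0000 tΔY 1.1547
    t=0.9122 [y] (3,2)
    t=1.6600 [x] (4,2)
    t=2.0669 [y] (4,1)
    t=3.2216 [y] (4,0) — stop
  → r_3 = 3.2216
beam 4: φ=270°, α=30°
  cosα=0.8660 sinα=0.5000 | (3,3) | tMaxX 0.9584 tMaxY 0.4200 | tΔX 1.1547 tΔY 2.0000
    t=0.4200 [y] (3,4) — stop
  → r_4 = 0.4200

ranges = [0.2425, 2.5057, 3.2216, 0.4200]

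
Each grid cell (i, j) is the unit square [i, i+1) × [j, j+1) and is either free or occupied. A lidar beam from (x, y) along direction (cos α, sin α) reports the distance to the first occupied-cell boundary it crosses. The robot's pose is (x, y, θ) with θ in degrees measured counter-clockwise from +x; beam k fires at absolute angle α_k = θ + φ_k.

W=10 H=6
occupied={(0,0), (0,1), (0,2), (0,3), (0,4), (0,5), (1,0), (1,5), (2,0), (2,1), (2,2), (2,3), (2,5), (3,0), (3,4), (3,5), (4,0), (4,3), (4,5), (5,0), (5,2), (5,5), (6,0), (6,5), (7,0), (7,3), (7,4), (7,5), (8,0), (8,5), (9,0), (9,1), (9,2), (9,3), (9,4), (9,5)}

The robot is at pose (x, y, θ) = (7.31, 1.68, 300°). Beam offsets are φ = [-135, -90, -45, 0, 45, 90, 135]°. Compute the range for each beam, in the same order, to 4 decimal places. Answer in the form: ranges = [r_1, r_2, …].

beam 1: φ=-135°, α=165°
  direction (-0.9659, 0.2588); cell (7,1); t to first gridline: x 0.3209, y 1.2364 (then +1.0353 / +3.8637)
    (6,1) via x @ 0.3209
    (6,2) via y @ 1.2364
    (5,2) via x @ 1.3562  # hit
  → r_1 = 1.3562
beam 2: φ=-90°, α=210°
  direction (-0.8660, -0.5000); cell (7,1); t to first gridline: x 0.3580, y 1.3600 (then +1.1547 / +2.0000)
    (6,1) via x @ 0.3580
    (6,0) via y @ 1.3600  # hit
  → r_2 = 1.3600
beam 3: φ=-45°, α=255°
  direction (-0.2588, -0.9659); cell (7,1); t to first gridline: x 1.1977, y 0.7040 (then +3.8637 / +1.0353)
    (7,0) via y @ 0.7040  # hit
  → r_3 = 0.7040
beam 4: φ=0°, α=300°
  direction (0.5000, -0.8660); cell (7,1); t to first gridline: x 1.3800, y 0.7852 (then +2.0000 / +1.1547)
    (7,0) via y @ 0.7852  # hit
  → r_4 = 0.7852
beam 5: φ=45°, α=345°
  direction (0.9659, -0.2588); cell (7,1); t to first gridline: x 0.7143, y 2.6273 (then +1.0353 / +3.8637)
    (8,1) via x @ 0.7143
    (9,1) via x @ 1.7496  # hit
  → r_5 = 1.7496
beam 6: φ=90°, α=30°
  direction (0.8660, 0.5000); cell (7,1); t to first gridline: x 0.7967, y 0.6400 (then +1.1547 / +2.0000)
    (7,2) via y @ 0.6400
    (8,2) via x @ 0.7967
    (9,2) via x @ 1.9514  # hit
  → r_6 = 1.9514
beam 7: φ=135°, α=75°
  direction (0.2588, 0.9659); cell (7,1); t to first gridline: x 2.6660, y 0.3313 (then +3.8637 / +1.0353)
    (7,2) via y @ 0.3313
    (7,3) via y @ 1.3666  # hit
  → r_7 = 1.3666

ranges = [1.3562, 1.3600, 0.7040, 0.7852, 1.7496, 1.9514, 1.3666]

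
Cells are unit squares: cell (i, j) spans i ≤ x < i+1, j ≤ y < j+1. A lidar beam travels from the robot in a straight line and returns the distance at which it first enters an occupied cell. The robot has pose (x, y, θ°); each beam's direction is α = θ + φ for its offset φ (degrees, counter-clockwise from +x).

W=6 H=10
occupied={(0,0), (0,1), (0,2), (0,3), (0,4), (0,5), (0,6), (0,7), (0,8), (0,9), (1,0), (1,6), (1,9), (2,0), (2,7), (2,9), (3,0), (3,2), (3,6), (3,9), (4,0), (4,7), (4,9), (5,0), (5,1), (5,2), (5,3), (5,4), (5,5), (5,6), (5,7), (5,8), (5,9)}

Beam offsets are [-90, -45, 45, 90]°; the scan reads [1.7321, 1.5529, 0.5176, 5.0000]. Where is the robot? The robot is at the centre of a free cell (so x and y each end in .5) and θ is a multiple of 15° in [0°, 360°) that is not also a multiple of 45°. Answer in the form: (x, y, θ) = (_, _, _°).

(x, y, θ) = (2.5, 2.5, 330°)

Candidates: 27 free-cell centres × 16 headings = 432 poses. Raycast each; keep the one whose scan matches to 4 dp.
  (2.5, 5.5, 150°): beam 1 = 1.0000 ≠ 1.7321 ✗
  (4.5, 5.5, 60°): beam 1 = 0.5774 ≠ 1.7321 ✗
  (4.5, 5.5, 165°): beam 1 = 1.5529 ≠ 1.7321 ✗
  (2.5, 2.5, 75°): beam 1 = 0.5176 ≠ 1.7321 ✗
  (3.5, 8.5, 345°): beam 1 = 1.5529 ≠ 1.7321 ✗
  …
  (2.5, 2.5, 330°): r_1=1.7321, r_2=1.5529, r_3=0.5176, r_4=5.0000 — all match ✓
Unique over the lattice → pose = (2.5, 2.5, 330°).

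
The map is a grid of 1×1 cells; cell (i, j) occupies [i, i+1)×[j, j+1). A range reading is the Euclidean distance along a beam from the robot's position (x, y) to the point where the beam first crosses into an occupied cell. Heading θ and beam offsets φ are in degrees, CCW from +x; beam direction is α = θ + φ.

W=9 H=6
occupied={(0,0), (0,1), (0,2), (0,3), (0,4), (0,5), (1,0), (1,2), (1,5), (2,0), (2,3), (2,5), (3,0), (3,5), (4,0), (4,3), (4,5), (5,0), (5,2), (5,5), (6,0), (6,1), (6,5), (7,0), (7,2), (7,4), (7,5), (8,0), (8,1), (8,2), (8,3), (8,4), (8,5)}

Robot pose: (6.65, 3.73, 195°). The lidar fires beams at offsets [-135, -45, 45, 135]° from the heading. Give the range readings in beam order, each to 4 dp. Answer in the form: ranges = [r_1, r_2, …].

ranges = [0.7000, 2.5400, 1.3000, 1.4600]

beam 1: φ=-135°, α=60°
  cosα=0.5000 sinα=0.8660 | (6,3) | tMaxX 0.7000 tMaxY 0.3118 | tΔX 2.0000 tΔY 1.1547
    t=0.3118 [y] (6,4)
    t=0.7000 [x] (7,4) — stop
  → r_1 = 0.7000
beam 2: φ=-45°, α=150°
  cosα=-0.8660 sinα=0.5000 | (6,3) | tMaxX 0.7506 tMaxY 0.5400 | tΔX 1.1547 tΔY 2.0000
    t=0.5400 [y] (6,4)
    t=0.7506 [x] (5,4)
    t=1.9053 [x] (4,4)
    t=2.5400 [y] (4,5) — stop
  → r_2 = 2.5400
beam 3: φ=45°, α=240°
  cosα=-0.5000 sinα=-0.8660 | (6,3) | tMaxX 1.3000 tMaxY 0.8429 | tΔX 2.0000 tΔY 1.1547
    t=0.8429 [y] (6,2)
    t=1.3000 [x] (5,2) — stop
  → r_3 = 1.3000
beam 4: φ=135°, α=330°
  cosα=0.8660 sinα=-0.5000 | (6,3) | tMaxX 0.4041 tMaxY 1.4600 | tΔX 1.1547 tΔY 2.0000
    t=0.4041 [x] (7,3)
    t=1.4600 [y] (7,2) — stop
  → r_4 = 1.4600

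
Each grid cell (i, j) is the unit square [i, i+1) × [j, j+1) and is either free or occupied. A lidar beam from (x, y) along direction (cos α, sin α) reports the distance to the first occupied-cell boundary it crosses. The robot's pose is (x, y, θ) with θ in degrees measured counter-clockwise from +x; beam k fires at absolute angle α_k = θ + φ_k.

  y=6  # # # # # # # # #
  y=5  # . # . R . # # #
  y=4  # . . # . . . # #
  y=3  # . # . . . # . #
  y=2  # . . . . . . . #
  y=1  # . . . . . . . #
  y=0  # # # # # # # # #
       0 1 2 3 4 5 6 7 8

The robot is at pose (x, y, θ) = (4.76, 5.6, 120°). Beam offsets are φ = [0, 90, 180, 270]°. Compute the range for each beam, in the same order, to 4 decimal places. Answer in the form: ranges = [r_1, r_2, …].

ranges = [0.4619, 1.2000, 2.4800, 0.8000]

beam 1: φ=0°, α=120°
  direction (-0.5000, 0.8660); cell (4,5); t to first gridline: x 1.5200, y 0.4619 (then +2.0000 / +1.1547)
    (4,6) via y @ 0.4619  # hit
  → r_1 = 0.4619
beam 2: φ=90°, α=210°
  direction (-0.8660, -0.5000); cell (4,5); t to first gridline: x 0.8776, y 1.2000 (then +1.1547 / +2.0000)
    (3,5) via x @ 0.8776
    (3,4) via y @ 1.2000  # hit
  → r_2 = 1.2000
beam 3: φ=180°, α=300°
  direction (0.5000, -0.8660); cell (4,5); t to first gridline: x 0.4800, y 0.6928 (then +2.0000 / +1.1547)
    (5,5) via x @ 0.4800
    (5,4) via y @ 0.6928
    (5,3) via y @ 1.8475
    (6,3) via x @ 2.4800  # hit
  → r_3 = 2.4800
beam 4: φ=270°, α=30°
  direction (0.8660, 0.5000); cell (4,5); t to first gridline: x 0.2771, y 0.8000 (then +1.1547 / +2.0000)
    (5,5) via x @ 0.2771
    (5,6) via y @ 0.8000  # hit
  → r_4 = 0.8000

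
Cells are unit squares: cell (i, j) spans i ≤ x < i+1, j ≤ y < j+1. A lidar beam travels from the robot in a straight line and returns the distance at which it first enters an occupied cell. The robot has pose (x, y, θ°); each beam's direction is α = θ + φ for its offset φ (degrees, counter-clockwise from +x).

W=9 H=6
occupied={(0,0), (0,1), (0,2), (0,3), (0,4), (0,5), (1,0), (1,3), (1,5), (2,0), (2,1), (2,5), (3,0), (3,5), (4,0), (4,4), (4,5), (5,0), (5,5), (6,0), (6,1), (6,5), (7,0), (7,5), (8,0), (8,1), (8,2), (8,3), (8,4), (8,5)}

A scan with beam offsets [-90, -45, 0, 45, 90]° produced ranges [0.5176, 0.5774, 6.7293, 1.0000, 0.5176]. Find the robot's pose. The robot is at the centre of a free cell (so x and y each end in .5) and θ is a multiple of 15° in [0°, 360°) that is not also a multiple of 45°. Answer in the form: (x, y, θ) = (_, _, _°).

(x, y, θ) = (1.5, 4.5, 345°)

Candidates: 24 free-cell centres × 16 headings = 384 poses. Raycast each; keep the one whose scan matches to 4 dp.
  (6.5, 3.5, 240°): beam 1 = 1.7321 ≠ 0.5176 ✗
  (4.5, 3.5, 210°): beam 1 = 0.5774 ≠ 0.5176 ✗
  (6.5, 4.5, 195°): beam 2 = 1.0000 ≠ 0.5774 ✗
  …
  (1.5, 4.5, 345°): r_1=0.5176, r_2=0.5774, r_3=6.7293, r_4=1.0000, r_5=0.5176 — all match ✓
No second candidate reproduces the full scan.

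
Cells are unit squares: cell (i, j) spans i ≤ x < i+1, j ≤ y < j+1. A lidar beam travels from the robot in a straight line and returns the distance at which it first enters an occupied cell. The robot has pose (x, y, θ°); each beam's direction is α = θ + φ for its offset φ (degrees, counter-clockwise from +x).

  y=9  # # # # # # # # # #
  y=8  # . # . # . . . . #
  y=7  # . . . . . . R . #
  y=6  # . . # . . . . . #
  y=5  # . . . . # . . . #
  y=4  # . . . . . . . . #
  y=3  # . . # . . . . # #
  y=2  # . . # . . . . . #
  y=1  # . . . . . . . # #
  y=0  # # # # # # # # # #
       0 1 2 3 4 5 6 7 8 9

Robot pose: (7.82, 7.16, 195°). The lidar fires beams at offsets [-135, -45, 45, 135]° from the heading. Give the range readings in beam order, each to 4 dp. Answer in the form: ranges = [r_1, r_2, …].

ranges = [2.1246, 3.2563, 7.1130, 1.3625]

beam 1: φ=-135°, α=60°
  direction (0.5000, 0.8660); cell (7,7); t to first gridline: x 0.3600, y 0.9699 (then +2.0000 / +1.1547)
    (8,7) via x @ 0.3600
    (8,8) via y @ 0.9699
    (8,9) via y @ 2.1246  # hit
  → r_1 = 2.1246
beam 2: φ=-45°, α=150°
  direction (-0.8660, 0.5000); cell (7,7); t to first gridline: x 0.9469, y 1.6800 (then +1.1547 / +2.0000)
    (6,7) via x @ 0.9469
    (6,8) via y @ 1.6800
    (5,8) via x @ 2.1016
    (4,8) via x @ 3.2563  # hit
  → r_2 = 3.2563
beam 3: φ=45°, α=240°
  direction (-0.5000, -0.8660); cell (7,7); t to first gridline: x 1.6400, y 0.1848 (then +2.0000 / +1.1547)
    (7,6) via y @ 0.1848
    (7,5) via y @ 1.3395
    (6,5) via x @ 1.6400
    (6,4) via y @ 2.4942
    (5,4) via x @ 3.6400
    (5,3) via y @ 3.6489
    (5,2) via y @ 4.8036
    (4,2) via x @ 5.6400
    (4,1) via y @ 5.9583
    (4,0) via y @ 7.1130  # hit
  → r_3 = 7.1130
beam 4: φ=135°, α=330°
  direction (0.8660, -0.5000); cell (7,7); t to first gridline: x 0.2078, y 0.3200 (then +1.1547 / +2.0000)
    (8,7) via x @ 0.2078
    (8,6) via y @ 0.3200
    (9,6) via x @ 1.3625  # hit
  → r_4 = 1.3625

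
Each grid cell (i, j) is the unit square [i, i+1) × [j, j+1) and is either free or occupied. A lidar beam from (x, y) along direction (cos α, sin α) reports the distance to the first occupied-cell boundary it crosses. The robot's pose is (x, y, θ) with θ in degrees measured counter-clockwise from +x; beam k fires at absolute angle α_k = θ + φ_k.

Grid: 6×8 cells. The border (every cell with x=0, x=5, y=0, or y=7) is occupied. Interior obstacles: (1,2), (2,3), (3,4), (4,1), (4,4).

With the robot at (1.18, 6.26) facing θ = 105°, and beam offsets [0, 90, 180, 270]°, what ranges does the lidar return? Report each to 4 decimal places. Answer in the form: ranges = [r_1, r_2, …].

ranges = [0.6955, 0.1863, 3.1682, 2.8591]

beam 1: φ=0°, α=105°
  cosα=-0.2588 sinα=0.9659 | (1,6) | tMaxX 0.6955 tMaxY 0.7661 | tΔX 3.8637 tΔY 1.0353
    t=0.6955 [x] (0,6) — stop
  → r_1 = 0.6955
beam 2: φ=90°, α=195°
  cosα=-0.9659 sinα=-0.2588 | (1,6) | tMaxX 0.1863 tMaxY 1.0046 | tΔX 1.0353 tΔY 3.8637
    t=0.1863 [x] (0,6) — stop
  → r_2 = 0.1863
beam 3: φ=180°, α=285°
  cosα=0.2588 sinα=-0.9659 | (1,6) | tMaxX 3.1682 tMaxY 0.2692 | tΔX 3.8637 tΔY 1.0353
    t=0.2692 [y] (1,5)
    t=1.3044 [y] (1,4)
    t=2.3397 [y] (1,3)
    t=3.1682 [x] (2,3) — stop
  → r_3 = 3.1682
beam 4: φ=270°, α=15°
  cosα=0.9659 sinα=0.2588 | (1,6) | tMaxX 0.8489 tMaxY 2.8591 | tΔX 1.0353 tΔY 3.8637
    t=0.8489 [x] (2,6)
    t=1.8842 [x] (3,6)
    t=2.8591 [y] (3,7) — stop
  → r_4 = 2.8591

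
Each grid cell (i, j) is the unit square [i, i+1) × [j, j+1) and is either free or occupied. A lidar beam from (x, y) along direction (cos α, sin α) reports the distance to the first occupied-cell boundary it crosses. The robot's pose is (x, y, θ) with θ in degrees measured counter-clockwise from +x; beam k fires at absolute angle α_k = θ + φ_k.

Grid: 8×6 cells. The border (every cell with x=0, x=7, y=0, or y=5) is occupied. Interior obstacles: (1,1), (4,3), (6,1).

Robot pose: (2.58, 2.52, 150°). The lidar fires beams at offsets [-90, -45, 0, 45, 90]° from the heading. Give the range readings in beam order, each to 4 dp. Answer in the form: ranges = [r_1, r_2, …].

beam 1: φ=-90°, α=60°
  direction (0.5000, 0.8660); cell (2,2); t to first gridline: x 0.8400, y 0.5543 (then +2.0000 / +1.1547)
    (2,3) via y @ 0.5543
    (3,3) via x @ 0.8400
    (3,4) via y @ 1.7090
    (4,4) via x @ 2.8400
    (4,5) via y @ 2.8637  # hit
  → r_1 = 2.8637
beam 2: φ=-45°, α=105°
  direction (-0.2588, 0.9659); cell (2,2); t to first gridline: x 2.2409, y 0.4969 (then +3.8637 / +1.0353)
    (2,3) via y @ 0.4969
    (2,4) via y @ 1.5322
    (1,4) via x @ 2.2409
    (1,5) via y @ 2.5675  # hit
  → r_2 = 2.5675
beam 3: φ=0°, α=150°
  direction (-0.8660, 0.5000); cell (2,2); t to first gridline: x 0.6697, y 0.9600 (then +1.1547 / +2.0000)
    (1,2) via x @ 0.6697
    (1,3) via y @ 0.9600
    (0,3) via x @ 1.8244  # hit
  → r_3 = 1.8244
beam 4: φ=45°, α=195°
  direction (-0.9659, -0.2588); cell (2,2); t to first gridline: x 0.6005, y 2.0091 (then +1.0353 / +3.8637)
    (1,2) via x @ 0.6005
    (0,2) via x @ 1.6357  # hit
  → r_4 = 1.6357
beam 5: φ=90°, α=240°
  direction (-0.5000, -0.8660); cell (2,2); t to first gridline: x 1.1600, y 0.6004 (then +2.0000 / +1.1547)
    (2,1) via y @ 0.6004
    (1,1) via x @ 1.1600  # hit
  → r_5 = 1.1600

ranges = [2.8637, 2.5675, 1.8244, 1.6357, 1.1600]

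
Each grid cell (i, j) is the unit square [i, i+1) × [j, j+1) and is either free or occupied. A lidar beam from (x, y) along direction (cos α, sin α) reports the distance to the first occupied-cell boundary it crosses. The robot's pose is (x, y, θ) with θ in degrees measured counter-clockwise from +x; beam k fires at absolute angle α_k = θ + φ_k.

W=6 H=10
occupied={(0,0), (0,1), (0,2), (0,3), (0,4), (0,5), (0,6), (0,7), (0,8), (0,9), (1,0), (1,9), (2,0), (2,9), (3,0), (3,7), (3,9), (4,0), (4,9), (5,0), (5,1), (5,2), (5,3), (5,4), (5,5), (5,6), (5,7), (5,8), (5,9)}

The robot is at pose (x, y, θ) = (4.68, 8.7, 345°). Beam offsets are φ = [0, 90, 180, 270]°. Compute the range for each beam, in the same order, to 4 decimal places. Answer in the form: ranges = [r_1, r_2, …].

ranges = [0.3313, 0.3106, 1.1591, 7.9716]

beam 1: φ=0°, α=345°
  direction (0.9659, -0.2588); cell (4,8); t to first gridline: x 0.3313, y 2.7046 (then +1.0353 / +3.8637)
    (5,8) via x @ 0.3313  # hit
  → r_1 = 0.3313
beam 2: φ=90°, α=75°
  direction (0.2588, 0.9659); cell (4,8); t to first gridline: x 1.2364, y 0.3106 (then +3.8637 / +1.0353)
    (4,9) via y @ 0.3106  # hit
  → r_2 = 0.3106
beam 3: φ=180°, α=165°
  direction (-0.9659, 0.2588); cell (4,8); t to first gridline: x 0.7040, y 1.1591 (then +1.0353 / +3.8637)
    (3,8) via x @ 0.7040
    (3,9) via y @ 1.1591  # hit
  → r_3 = 1.1591
beam 4: φ=270°, α=255°
  direction (-0.2588, -0.9659); cell (4,8); t to first gridline: x 2.6273, y 0.7247 (then +3.8637 / +1.0353)
    (4,7) via y @ 0.7247
    (4,6) via y @ 1.7600
    (3,6) via x @ 2.6273
    (3,5) via y @ 2.7952
    (3,4) via y @ 3.8305
    (3,3) via y @ 4.8658
    (3,2) via y @ 5.9011
    (2,2) via x @ 6.4910
    (2,1) via y @ 6.9364
    (2,0) via y @ 7.9716  # hit
  → r_4 = 7.9716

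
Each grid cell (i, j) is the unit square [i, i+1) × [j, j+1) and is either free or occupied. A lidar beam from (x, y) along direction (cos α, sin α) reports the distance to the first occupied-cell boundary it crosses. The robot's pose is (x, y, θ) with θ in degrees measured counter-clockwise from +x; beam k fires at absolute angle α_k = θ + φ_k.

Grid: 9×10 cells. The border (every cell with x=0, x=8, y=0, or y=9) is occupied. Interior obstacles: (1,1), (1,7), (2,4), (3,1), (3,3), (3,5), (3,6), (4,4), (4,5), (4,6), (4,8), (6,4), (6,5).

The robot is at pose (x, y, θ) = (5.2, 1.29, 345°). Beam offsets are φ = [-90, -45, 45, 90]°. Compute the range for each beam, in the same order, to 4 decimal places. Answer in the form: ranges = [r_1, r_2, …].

ranges = [0.3002, 0.3349, 3.2332, 3.0910]

beam 1: φ=-90°, α=255°
  dir = (cos 255°, sin 255°) = (-0.2588, -0.9659); from cell (5,1)
  next x-line at t=0.7727, next y-line at t=0.3002; Δt_x=3.8637, Δt_y=1.0353
    y: enter (5,0) at t=0.3002 ← occupied
  → r_1 = 0.3002
beam 2: φ=-45°, α=300°
  dir = (cos 300°, sin 300°) = (0.5000, -0.8660); from cell (5,1)
  next x-line at t=1.6000, next y-line at t=0.3349; Δt_x=2.0000, Δt_y=1.1547
    y: enter (5,0) at t=0.3349 ← occupied
  → r_2 = 0.3349
beam 3: φ=45°, α=30°
  dir = (cos 30°, sin 30°) = (0.8660, 0.5000); from cell (5,1)
  next x-line at t=0.9238, next y-line at t=1.4200; Δt_x=1.1547, Δt_y=2.0000
    x: enter (6,1) at t=0.9238
    y: enter (6,2) at t=1.4200
    x: enter (7,2) at t=2.0785
    x: enter (8,2) at t=3.2332 ← occupied
  → r_3 = 3.2332
beam 4: φ=90°, α=75°
  dir = (cos 75°, sin 75°) = (0.2588, 0.9659); from cell (5,1)
  next x-line at t=3.0910, next y-line at t=0.7350; Δt_x=3.8637, Δt_y=1.0353
    y: enter (5,2) at t=0.7350
    y: enter (5,3) at t=1.7703
    y: enter (5,4) at t=2.8056
    x: enter (6,4) at t=3.0910 ← occupied
  → r_4 = 3.0910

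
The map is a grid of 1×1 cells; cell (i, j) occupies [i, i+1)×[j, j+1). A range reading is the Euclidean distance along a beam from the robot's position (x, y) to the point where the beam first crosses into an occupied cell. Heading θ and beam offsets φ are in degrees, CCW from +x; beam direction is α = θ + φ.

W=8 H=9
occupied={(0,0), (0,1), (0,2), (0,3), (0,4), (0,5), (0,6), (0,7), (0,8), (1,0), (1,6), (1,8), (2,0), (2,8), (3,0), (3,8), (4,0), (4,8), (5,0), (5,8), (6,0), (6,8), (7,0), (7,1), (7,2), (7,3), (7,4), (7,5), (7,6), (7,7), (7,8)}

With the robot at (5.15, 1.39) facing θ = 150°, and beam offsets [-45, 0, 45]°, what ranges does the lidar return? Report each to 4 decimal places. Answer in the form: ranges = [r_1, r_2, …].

ranges = [6.8432, 4.7920, 1.5068]

beam 1: φ=-45°, α=105°
  dir = (cos 105°, sin 105°) = (-0.2588, 0.9659); from cell (5,1)
  next x-line at t=0.5796, next y-line at t=0.6315; Δt_x=3.8637, Δt_y=1.0353
    x: enter (4,1) at t=0.5796
    y: enter (4,2) at t=0.6315
    y: enter (4,3) at t=1.6668
    y: enter (4,4) at t=2.7021
    y: enter (4,5) at t=3.7373
    x: enter (3,5) at t=4.4433
    y: enter (3,6) at t=4.7726
    y: enter (3,7) at t=5.8079
    y: enter (3,8) at t=6.8432 ← occupied
  → r_1 = 6.8432
beam 2: φ=0°, α=150°
  dir = (cos 150°, sin 150°) = (-0.8660, 0.5000); from cell (5,1)
  next x-line at t=0.1732, next y-line at t=1.2200; Δt_x=1.1547, Δt_y=2.0000
    x: enter (4,1) at t=0.1732
    y: enter (4,2) at t=1.2200
    x: enter (3,2) at t=1.3279
    x: enter (2,2) at t=2.4826
    y: enter (2,3) at t=3.2200
    x: enter (1,3) at t=3.6373
    x: enter (0,3) at t=4.7920 ← occupied
  → r_2 = 4.7920
beam 3: φ=45°, α=195°
  dir = (cos 195°, sin 195°) = (-0.9659, -0.2588); from cell (5,1)
  next x-line at t=0.1553, next y-line at t=1.5068; Δt_x=1.0353, Δt_y=3.8637
    x: enter (4,1) at t=0.1553
    x: enter (3,1) at t=1.1906
    y: enter (3,0) at t=1.5068 ← occupied
  → r_3 = 1.5068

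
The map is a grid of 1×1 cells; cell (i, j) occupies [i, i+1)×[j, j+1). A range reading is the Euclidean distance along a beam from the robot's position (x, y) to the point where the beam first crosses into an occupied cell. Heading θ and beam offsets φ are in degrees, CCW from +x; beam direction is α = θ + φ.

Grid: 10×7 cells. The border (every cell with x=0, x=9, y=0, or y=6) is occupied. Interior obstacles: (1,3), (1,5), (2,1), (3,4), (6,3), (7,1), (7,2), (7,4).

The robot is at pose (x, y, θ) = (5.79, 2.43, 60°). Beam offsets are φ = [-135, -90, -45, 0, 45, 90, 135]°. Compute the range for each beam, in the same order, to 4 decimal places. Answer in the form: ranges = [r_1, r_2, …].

beam 1: φ=-135°, α=285°
  direction (0.2588, -0.9659); cell (5,2); t to first gridline: x 0.8114, y 0.4452 (then +3.8637 / +1.0353)
    (5,1) via y @ 0.4452
    (6,1) via x @ 0.8114
    (6,0) via y @ 1.4804  # hit
  → r_1 = 1.4804
beam 2: φ=-90°, α=330°
  direction (0.8660, -0.5000); cell (5,2); t to first gridline: x 0.2425, y 0.8600 (then +1.1547 / +2.0000)
    (6,2) via x @ 0.2425
    (6,1) via y @ 0.8600
    (7,1) via x @ 1.3972  # hit
  → r_2 = 1.3972
beam 3: φ=-45°, α=15°
  direction (0.9659, 0.2588); cell (5,2); t to first gridline: x 0.2174, y 2.2023 (then +1.0353 / +3.8637)
    (6,2) via x @ 0.2174
    (7,2) via x @ 1.2527  # hit
  → r_3 = 1.2527
beam 4: φ=0°, α=60°
  direction (0.5000, 0.8660); cell (5,2); t to first gridline: x 0.4200, y 0.6582 (then +2.0000 / +1.1547)
    (6,2) via x @ 0.4200
    (6,3) via y @ 0.6582  # hit
  → r_4 = 0.6582
beam 5: φ=45°, α=105°
  direction (-0.2588, 0.9659); cell (5,2); t to first gridline: x 3.0523, y 0.5901 (then +3.8637 / +1.0353)
    (5,3) via y @ 0.5901
    (5,4) via y @ 1.6254
    (5,5) via y @ 2.6607
    (4,5) via x @ 3.0523
    (4,6) via y @ 3.6959  # hit
  → r_5 = 3.6959
beam 6: φ=90°, α=150°
  direction (-0.8660, 0.5000); cell (5,2); t to first gridline: x 0.9122, y 1.1400 (then +1.1547 / +2.0000)
    (4,2) via x @ 0.9122
    (4,3) via y @ 1.1400
    (3,3) via x @ 2.0669
    (3,4) via y @ 3.1400  # hit
  → r_6 = 3.1400
beam 7: φ=135°, α=195°
  direction (-0.9659, -0.2588); cell (5,2); t to first gridline: x 0.8179, y 1.6614 (then +1.0353 / +3.8637)
    (4,2) via x @ 0.8179
    (4,1) via y @ 1.6614
    (3,1) via x @ 1.8531
    (2,1) via x @ 2.8884  # hit
  → r_7 = 2.8884

ranges = [1.4804, 1.3972, 1.2527, 0.6582, 3.6959, 3.1400, 2.8884]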